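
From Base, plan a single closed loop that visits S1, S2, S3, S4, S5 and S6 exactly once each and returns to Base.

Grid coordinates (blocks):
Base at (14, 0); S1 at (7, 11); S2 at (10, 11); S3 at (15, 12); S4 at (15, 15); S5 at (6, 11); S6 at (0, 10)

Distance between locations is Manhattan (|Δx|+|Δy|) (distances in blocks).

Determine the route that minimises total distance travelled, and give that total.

Minimum total distance: 60 blocks.

There are 360 distinct closed tours to check (reversals are equivalent).
Base→S1→S2→S3→S4→S5→S6→Base: 18+3+6+3+13+7+24 = 74
Base→S1→S2→S3→S4→S6→S5→Base: 18+3+6+3+20+7+19 = 76
Base→S1→S2→S3→S5→S4→S6→Base: 18+3+6+10+13+20+24 = 94
Base→S1→S2→S3→S5→S6→S4→Base: 18+3+6+10+7+20+16 = 80
Base→S1→S2→S3→S6→S4→S5→Base: 18+3+6+17+20+13+19 = 96
Base→S1→S2→S3→S6→S5→S4→Base: 18+3+6+17+7+13+16 = 80
Base→S1→S2→S4→S3→S5→S6→Base: 18+3+9+3+10+7+24 = 74
Base→S1→S2→S4→S3→S6→S5→Base: 18+3+9+3+17+7+19 = 76
… (352 more)
Base→S3→S4→S2→S1→S5→S6→Base: 13+3+9+3+1+7+24 = 60  ← best
The minimum is 60.
One optimal route: Base → S3 → S4 → S2 → S1 → S5 → S6 → Base (or its reverse).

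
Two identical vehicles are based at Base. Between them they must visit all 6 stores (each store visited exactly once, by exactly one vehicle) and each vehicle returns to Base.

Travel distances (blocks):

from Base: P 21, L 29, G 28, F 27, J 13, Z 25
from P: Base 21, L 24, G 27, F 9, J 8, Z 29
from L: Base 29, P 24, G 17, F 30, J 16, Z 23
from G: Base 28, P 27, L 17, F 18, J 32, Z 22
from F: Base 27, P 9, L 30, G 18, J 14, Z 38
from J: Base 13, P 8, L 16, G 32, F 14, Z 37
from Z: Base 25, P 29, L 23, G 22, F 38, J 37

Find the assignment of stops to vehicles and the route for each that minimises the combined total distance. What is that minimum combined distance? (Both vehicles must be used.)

139 blocks — the smallest possible combined total.

Try each way of splitting the stops between the two vehicles (each non-empty) and, for each split, find the best tour for each vehicle:
  {P} + {L, G, F, J, Z}: 42 + 110 = 152
  {L} + {P, G, F, J, Z}: 58 + 95 = 153
  {P, L} + {G, F, J, Z}: 74 + 92 = 166
  {G} + {P, L, F, J, Z}: 56 + 108 = 164
  {P, G} + {L, F, J, Z}: 76 + 105 = 181
  {L, G} + {P, F, J, Z}: 74 + 90 = 164
  … (31 splits in total)
  {J} + {P, L, G, F, Z}: 26 + 113 = 139  ← best
Best: vehicle 1 Base → J → Base = 26; vehicle 2 Base → P → F → G → L → Z → Base = 113; combined 139.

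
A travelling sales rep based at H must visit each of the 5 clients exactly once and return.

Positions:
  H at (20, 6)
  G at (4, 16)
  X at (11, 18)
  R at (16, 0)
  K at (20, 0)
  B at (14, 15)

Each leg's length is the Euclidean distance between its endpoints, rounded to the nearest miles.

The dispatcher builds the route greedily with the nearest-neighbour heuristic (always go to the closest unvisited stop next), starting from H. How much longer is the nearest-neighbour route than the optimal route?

From H: K=6, R=7, B=11, X=15, G=19 → choose K (6).
From K: R=4, B=16, X=20, G=23 → choose R (4).
From R: B=15, X=19, G=20 → choose B (15).
From B: X=4, G=10 → choose X (4).
From X: G=7 → choose G (7).
NN route H → K → R → B → X → G → H costs 55.
Optimal: H → K → R → G → X → B → H costs 52 (by enumerating all 60 distinct tours).
Excess = 55 − 52 = 3.

3 miles longer than the optimal tour.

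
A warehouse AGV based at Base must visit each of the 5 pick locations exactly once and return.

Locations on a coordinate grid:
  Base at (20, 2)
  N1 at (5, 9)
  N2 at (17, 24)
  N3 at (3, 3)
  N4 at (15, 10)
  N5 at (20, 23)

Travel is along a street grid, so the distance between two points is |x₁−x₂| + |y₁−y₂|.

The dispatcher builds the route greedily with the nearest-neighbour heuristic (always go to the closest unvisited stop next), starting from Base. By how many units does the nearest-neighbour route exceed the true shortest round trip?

14 longer than the optimal tour.

Base: N4=13, N3=18, N5=21, N1=22, N2=25 ⇒ N4
N4: N1=11, N2=16, N5=18, N3=19 ⇒ N1
N1: N3=8, N2=27, N5=29 ⇒ N3
N3: N2=35, N5=37 ⇒ N2
N2: N5=4 ⇒ N5
NN route Base → N4 → N1 → N3 → N2 → N5 → Base costs 92.
Optimal: Base → N3 → N1 → N4 → N2 → N5 → Base costs 78 (by enumerating all 60 distinct tours).
Excess = 92 − 78 = 14.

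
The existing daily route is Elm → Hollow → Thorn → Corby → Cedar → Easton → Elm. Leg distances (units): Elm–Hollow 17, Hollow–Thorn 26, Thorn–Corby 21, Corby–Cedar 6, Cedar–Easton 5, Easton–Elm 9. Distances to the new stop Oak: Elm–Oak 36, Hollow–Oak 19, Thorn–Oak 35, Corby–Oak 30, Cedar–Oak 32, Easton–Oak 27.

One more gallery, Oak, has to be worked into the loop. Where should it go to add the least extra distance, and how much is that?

Insertion cost between consecutive stops i–j is d(i,Oak) + d(Oak,j) − d(i,j):
  between Elm and Hollow: 36 + 19 − 17 = 38
  between Hollow and Thorn: 19 + 35 − 26 = 28
  between Thorn and Corby: 35 + 30 − 21 = 44
  between Corby and Cedar: 30 + 32 − 6 = 56
  between Cedar and Easton: 32 + 27 − 5 = 54
  between Easton and Elm: 27 + 36 − 9 = 54
Cheapest insertion is between Hollow and Thorn, adding 28.
New total = 84 + 28 = 112.

+28 — insert Oak between Hollow and Thorn.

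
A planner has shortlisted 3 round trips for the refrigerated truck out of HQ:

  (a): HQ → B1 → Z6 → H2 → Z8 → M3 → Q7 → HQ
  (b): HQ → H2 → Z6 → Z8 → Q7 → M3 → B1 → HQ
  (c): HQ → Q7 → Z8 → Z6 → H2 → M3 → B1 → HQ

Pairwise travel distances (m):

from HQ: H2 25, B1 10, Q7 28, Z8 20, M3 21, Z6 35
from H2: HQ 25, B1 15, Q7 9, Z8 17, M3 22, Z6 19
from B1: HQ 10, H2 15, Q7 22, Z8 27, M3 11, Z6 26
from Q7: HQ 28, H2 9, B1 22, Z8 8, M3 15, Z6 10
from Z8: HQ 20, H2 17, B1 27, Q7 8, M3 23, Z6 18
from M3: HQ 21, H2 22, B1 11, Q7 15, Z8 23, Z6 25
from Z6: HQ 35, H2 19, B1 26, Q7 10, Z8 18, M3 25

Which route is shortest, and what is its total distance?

106 m — (b) is the shortest.

(a): 10 + 26 + 19 + 17 + 23 + 15 + 28 = 138
(b): 25 + 19 + 18 + 8 + 15 + 11 + 10 = 106
(c): 28 + 8 + 18 + 19 + 22 + 11 + 10 = 116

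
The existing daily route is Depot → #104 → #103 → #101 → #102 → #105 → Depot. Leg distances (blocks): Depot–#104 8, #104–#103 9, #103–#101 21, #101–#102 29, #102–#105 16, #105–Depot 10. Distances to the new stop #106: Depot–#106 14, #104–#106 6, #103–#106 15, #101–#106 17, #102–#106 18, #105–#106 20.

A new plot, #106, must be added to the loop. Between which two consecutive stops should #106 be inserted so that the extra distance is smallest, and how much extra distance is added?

+6 blocks — insert #106 between #101 and #102.

Insertion cost between consecutive stops i–j is d(i,#106) + d(#106,j) − d(i,j):
  between Depot and #104: 14 + 6 − 8 = 12
  between #104 and #103: 6 + 15 − 9 = 12
  between #103 and #101: 15 + 17 − 21 = 11
  between #101 and #102: 17 + 18 − 29 = 6
  between #102 and #105: 18 + 20 − 16 = 22
  between #105 and Depot: 20 + 14 − 10 = 24
Cheapest insertion is between #101 and #102, adding 6.
New total = 93 + 6 = 99.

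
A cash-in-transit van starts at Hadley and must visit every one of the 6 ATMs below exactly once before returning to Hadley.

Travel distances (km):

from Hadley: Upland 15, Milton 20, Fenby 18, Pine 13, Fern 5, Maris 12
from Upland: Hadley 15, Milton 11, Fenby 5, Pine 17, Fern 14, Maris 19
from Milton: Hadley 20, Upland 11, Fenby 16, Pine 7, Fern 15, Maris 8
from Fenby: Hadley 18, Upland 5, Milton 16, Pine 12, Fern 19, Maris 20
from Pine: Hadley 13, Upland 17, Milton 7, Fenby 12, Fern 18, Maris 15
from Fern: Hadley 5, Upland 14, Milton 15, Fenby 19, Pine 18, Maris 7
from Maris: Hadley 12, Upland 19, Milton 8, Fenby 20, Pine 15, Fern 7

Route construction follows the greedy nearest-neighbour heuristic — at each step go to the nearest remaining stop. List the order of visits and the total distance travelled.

Nearest-neighbour total = 59 km; route Hadley → Fern → Maris → Milton → Pine → Fenby → Upland → Hadley.

Hadley → [Fern:5 / Maris:12 / Pine:13 / Upland:15 / Fenby:18 / Milton:20] → Fern (5)
Fern → [Maris:7 / Upland:14 / Milton:15 / Pine:18 / Fenby:19] → Maris (7)
Maris → [Milton:8 / Pine:15 / Upland:19 / Fenby:20] → Milton (8)
Milton → [Pine:7 / Upland:11 / Fenby:16] → Pine (7)
Pine → [Fenby:12 / Upland:17] → Fenby (12)
Fenby → [Upland:5] → Upland (5)
Return Upland→Hadley: 15.
Total = 5 + 7 + 8 + 7 + 12 + 5 + 15 = 59.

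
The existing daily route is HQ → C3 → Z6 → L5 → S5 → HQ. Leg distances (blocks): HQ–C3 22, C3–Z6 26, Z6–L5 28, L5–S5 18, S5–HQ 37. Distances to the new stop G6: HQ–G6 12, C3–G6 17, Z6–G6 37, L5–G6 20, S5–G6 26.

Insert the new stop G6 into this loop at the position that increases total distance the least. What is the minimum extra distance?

Insertion cost between consecutive stops i–j is d(i,G6) + d(G6,j) − d(i,j):
  between HQ and C3: 12 + 17 − 22 = 7
  between C3 and Z6: 17 + 37 − 26 = 28
  between Z6 and L5: 37 + 20 − 28 = 29
  between L5 and S5: 20 + 26 − 18 = 28
  between S5 and HQ: 26 + 12 − 37 = 1
Cheapest insertion is between S5 and HQ, adding 1.
New total = 131 + 1 = 132.

+1 blocks — insert G6 between S5 and HQ.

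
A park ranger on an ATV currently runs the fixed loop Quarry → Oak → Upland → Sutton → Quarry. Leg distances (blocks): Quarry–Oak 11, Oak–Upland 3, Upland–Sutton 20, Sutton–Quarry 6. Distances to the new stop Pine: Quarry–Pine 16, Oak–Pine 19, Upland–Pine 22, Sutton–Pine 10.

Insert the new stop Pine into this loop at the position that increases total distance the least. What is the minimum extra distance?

Insertion cost between consecutive stops i–j is d(i,Pine) + d(Pine,j) − d(i,j):
  between Quarry and Oak: 16 + 19 − 11 = 24
  between Oak and Upland: 19 + 22 − 3 = 38
  between Upland and Sutton: 22 + 10 − 20 = 12
  between Sutton and Quarry: 10 + 16 − 6 = 20
Cheapest insertion is between Upland and Sutton, adding 12.
New total = 40 + 12 = 52.

Adding 12 blocks by placing Pine on the Upland–Sutton leg.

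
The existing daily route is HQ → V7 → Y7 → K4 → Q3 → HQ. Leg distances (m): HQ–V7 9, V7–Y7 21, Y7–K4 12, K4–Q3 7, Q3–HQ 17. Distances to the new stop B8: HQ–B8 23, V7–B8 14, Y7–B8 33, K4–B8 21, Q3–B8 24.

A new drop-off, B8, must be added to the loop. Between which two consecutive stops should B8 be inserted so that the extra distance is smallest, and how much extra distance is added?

Insertion cost between consecutive stops i–j is d(i,B8) + d(B8,j) − d(i,j):
  between HQ and V7: 23 + 14 − 9 = 28
  between V7 and Y7: 14 + 33 − 21 = 26
  between Y7 and K4: 33 + 21 − 12 = 42
  between K4 and Q3: 21 + 24 − 7 = 38
  between Q3 and HQ: 24 + 23 − 17 = 30
Cheapest insertion is between V7 and Y7, adding 26.
New total = 66 + 26 = 92.

Adding 26 m by placing B8 on the V7–Y7 leg.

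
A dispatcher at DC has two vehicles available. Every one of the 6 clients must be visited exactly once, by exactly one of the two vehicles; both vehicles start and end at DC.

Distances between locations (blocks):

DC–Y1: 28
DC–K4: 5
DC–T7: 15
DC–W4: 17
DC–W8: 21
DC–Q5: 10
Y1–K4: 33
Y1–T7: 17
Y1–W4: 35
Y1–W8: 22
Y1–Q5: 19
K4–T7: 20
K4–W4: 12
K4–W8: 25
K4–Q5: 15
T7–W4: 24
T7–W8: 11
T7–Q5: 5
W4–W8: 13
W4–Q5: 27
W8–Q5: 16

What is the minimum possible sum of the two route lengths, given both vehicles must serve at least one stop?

94 blocks — the smallest possible combined total.

There are 2^5 − 1 = 31 ways to divide the 6 stops into two non-empty groups. For each, the best each vehicle can do is its own shortest tour through its group:
  {Y1} + {K4, T7, W4, W8, Q5}: 56 + 56 = 112
  {K4} + {Y1, T7, W4, W8, Q5}: 10 + 84 = 94
  {Y1, K4} + {T7, W4, W8, Q5}: 66 + 56 = 122
  {T7} + {Y1, K4, W4, W8, Q5}: 30 + 81 = 111
  {Y1, T7} + {K4, W4, W8, Q5}: 60 + 56 = 116
  {K4, T7} + {Y1, W4, W8, Q5}: 40 + 81 = 121
  … (31 splits in total)
Best: vehicle 1 DC → K4 → DC = 10; vehicle 2 DC → W4 → W8 → Y1 → T7 → Q5 → DC = 84; combined 94.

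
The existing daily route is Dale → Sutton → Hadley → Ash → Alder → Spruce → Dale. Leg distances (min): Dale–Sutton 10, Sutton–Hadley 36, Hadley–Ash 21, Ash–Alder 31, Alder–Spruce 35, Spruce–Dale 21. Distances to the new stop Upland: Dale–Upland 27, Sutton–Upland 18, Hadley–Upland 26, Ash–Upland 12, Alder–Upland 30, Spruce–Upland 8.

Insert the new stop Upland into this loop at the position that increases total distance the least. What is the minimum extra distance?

Adding 3 min by placing Upland on the Alder–Spruce leg.

Insertion cost between consecutive stops i–j is d(i,Upland) + d(Upland,j) − d(i,j):
  between Dale and Sutton: 27 + 18 − 10 = 35
  between Sutton and Hadley: 18 + 26 − 36 = 8
  between Hadley and Ash: 26 + 12 − 21 = 17
  between Ash and Alder: 12 + 30 − 31 = 11
  between Alder and Spruce: 30 + 8 − 35 = 3
  between Spruce and Dale: 8 + 27 − 21 = 14
Cheapest insertion is between Alder and Spruce, adding 3.
New total = 154 + 3 = 157.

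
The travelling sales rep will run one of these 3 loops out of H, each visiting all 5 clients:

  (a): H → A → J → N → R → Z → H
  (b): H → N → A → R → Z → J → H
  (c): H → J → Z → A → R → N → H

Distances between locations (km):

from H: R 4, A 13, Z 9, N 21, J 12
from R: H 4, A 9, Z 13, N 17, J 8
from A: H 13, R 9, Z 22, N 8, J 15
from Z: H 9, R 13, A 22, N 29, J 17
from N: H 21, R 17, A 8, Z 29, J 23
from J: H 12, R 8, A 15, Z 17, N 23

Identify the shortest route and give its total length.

(a): 13 + 15 + 23 + 17 + 13 + 9 = 90
(b): 21 + 8 + 9 + 13 + 17 + 12 = 80
(c): 12 + 17 + 22 + 9 + 17 + 21 = 98

80 km — (b) is the shortest.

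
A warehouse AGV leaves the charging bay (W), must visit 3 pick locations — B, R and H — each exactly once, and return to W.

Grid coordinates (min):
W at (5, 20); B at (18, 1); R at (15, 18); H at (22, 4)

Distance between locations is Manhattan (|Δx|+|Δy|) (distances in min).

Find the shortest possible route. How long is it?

Minimum total distance: 72 min.

With 3 stops there are 3!/2 = 3 distinct round trips (a route and its reverse cost the same).
W → B → R → H → W: 32+20+21+33 = 106
W → B → H → R → W: 32+7+21+12 = 72
W → R → B → H → W: 12+20+7+33 = 72
The minimum is 72.
One optimal route: W → B → H → R → W (or its reverse).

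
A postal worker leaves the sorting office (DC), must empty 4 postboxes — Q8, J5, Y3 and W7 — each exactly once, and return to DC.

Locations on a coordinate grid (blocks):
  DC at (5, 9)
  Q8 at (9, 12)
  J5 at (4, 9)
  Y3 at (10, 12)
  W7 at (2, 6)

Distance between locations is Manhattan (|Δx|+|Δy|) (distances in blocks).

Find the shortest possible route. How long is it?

Minimum total distance: 28 blocks.

With 4 stops there are 4!/2 = 12 distinct round trips (a route and its reverse cost the same).
DC-Q8-J5-Y3-W7-DC: 7+8+9+14+6 = 44
DC-Q8-J5-W7-Y3-DC: 7+8+5+14+8 = 42
DC-Q8-Y3-J5-W7-DC: 7+1+9+5+6 = 28
DC-Q8-Y3-W7-J5-DC: 7+1+14+5+1 = 28
DC-Q8-W7-J5-Y3-DC: 7+13+5+9+8 = 42
DC-Q8-W7-Y3-J5-DC: 7+13+14+9+1 = 44
DC-J5-Q8-Y3-W7-DC: 1+8+1+14+6 = 30
DC-J5-Q8-W7-Y3-DC: 1+8+13+14+8 = 44
DC-J5-Y3-Q8-W7-DC: 1+9+1+13+6 = 30
DC-J5-W7-Q8-Y3-DC: 1+5+13+1+8 = 28
DC-Y3-Q8-J5-W7-DC: 8+1+8+5+6 = 28
DC-Y3-J5-Q8-W7-DC: 8+9+8+13+6 = 44
The minimum is 28.
One optimal route: DC → Q8 → Y3 → J5 → W7 → DC (or its reverse).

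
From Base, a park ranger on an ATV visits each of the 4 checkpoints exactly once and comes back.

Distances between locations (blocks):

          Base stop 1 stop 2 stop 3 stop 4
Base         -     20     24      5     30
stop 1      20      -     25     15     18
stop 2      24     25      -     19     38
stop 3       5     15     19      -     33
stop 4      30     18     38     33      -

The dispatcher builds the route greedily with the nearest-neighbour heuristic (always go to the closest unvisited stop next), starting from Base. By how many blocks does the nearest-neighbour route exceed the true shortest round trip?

Excess over optimum: 3 blocks.

Base: stop 3=5, stop 1=20, stop 2=24, stop 4=30 ⇒ stop 3
stop 3: stop 1=15, stop 2=19, stop 4=33 ⇒ stop 1
stop 1: stop 4=18, stop 2=25 ⇒ stop 4
stop 4: stop 2=38 ⇒ stop 2
NN route Base → stop 3 → stop 1 → stop 4 → stop 2 → Base costs 100.
Optimal: Base → stop 3 → stop 2 → stop 1 → stop 4 → Base costs 97 (by enumerating all 12 distinct tours).
Excess = 100 − 97 = 3.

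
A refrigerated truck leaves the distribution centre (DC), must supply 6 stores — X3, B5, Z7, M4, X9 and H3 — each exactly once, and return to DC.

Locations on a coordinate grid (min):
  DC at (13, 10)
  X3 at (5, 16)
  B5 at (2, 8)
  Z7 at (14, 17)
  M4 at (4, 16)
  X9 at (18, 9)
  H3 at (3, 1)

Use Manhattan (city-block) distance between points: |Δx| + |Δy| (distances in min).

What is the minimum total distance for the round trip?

There are 360 distinct closed tours to check (reversals are equivalent).
DC-X3-B5-Z7-M4-X9-H3-DC: 14+11+21+11+21+23+19 = 120
DC-X3-B5-Z7-M4-H3-X9-DC: 14+11+21+11+16+23+6 = 102
DC-X3-B5-Z7-X9-M4-H3-DC: 14+11+21+12+21+16+19 = 114
DC-X3-B5-Z7-X9-H3-M4-DC: 14+11+21+12+23+16+15 = 112
DC-X3-B5-Z7-H3-M4-X9-DC: 14+11+21+27+16+21+6 = 116
DC-X3-B5-Z7-H3-X9-M4-DC: 14+11+21+27+23+21+15 = 132
DC-X3-B5-M4-Z7-X9-H3-DC: 14+11+10+11+12+23+19 = 100
DC-X3-B5-M4-Z7-H3-X9-DC: 14+11+10+11+27+23+6 = 102
… (352 more)
DC-B5-H3-M4-X3-Z7-X9-DC: 13+8+16+1+10+12+6 = 66  ← best
The minimum is 66.
One optimal route: DC → B5 → H3 → M4 → X3 → Z7 → X9 → DC (or its reverse).

Shortest round trip = 66 min.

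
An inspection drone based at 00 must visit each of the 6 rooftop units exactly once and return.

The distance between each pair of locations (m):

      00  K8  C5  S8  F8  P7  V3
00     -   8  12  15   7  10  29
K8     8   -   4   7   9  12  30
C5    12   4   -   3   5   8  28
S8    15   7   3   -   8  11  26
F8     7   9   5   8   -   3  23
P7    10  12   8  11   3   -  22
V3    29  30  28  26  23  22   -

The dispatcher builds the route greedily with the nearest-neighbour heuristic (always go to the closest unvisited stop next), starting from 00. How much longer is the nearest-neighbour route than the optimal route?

From 00: F8=7, K8=8, P7=10, C5=12, S8=15, V3=29 → choose F8 (7).
From F8: P7=3, C5=5, S8=8, K8=9, V3=23 → choose P7 (3).
From P7: C5=8, S8=11, K8=12, V3=22 → choose C5 (8).
From C5: S8=3, K8=4, V3=28 → choose S8 (3).
From S8: K8=7, V3=26 → choose K8 (7).
From K8: V3=30 → choose V3 (30).
NN route 00 → F8 → P7 → C5 → S8 → K8 → V3 → 00 costs 87.
Optimal: 00 → K8 → C5 → S8 → V3 → P7 → F8 → 00 costs 73 (by enumerating all 360 distinct tours).
Excess = 87 − 73 = 14.

The nearest-neighbour route is 14 m longer than optimal.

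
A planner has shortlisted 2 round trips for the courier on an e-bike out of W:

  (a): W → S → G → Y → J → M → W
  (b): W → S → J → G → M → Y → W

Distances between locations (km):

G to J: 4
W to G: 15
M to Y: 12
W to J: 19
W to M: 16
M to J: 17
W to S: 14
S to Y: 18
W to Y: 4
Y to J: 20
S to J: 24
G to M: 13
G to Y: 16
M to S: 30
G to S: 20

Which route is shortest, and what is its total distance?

(a): 14 + 20 + 16 + 20 + 17 + 16 = 103
(b): 14 + 24 + 4 + 13 + 12 + 4 = 71

71 km — (b) is the shortest.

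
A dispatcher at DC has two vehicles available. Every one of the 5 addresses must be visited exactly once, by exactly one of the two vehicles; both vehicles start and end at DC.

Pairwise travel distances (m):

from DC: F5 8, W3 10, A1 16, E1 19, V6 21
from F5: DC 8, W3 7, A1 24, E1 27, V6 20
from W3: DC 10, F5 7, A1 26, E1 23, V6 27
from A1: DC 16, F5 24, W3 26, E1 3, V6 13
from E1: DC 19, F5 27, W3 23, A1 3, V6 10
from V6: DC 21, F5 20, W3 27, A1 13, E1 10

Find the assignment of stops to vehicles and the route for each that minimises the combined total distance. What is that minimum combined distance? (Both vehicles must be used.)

75 m — the smallest possible combined total.

There are 2^4 − 1 = 15 ways to divide the 5 stops into two non-empty groups. For each, the best each vehicle can do is its own shortest tour through its group:
  {F5} + {W3, A1, E1, V6}: 16 + 66 = 82
  {W3} + {F5, A1, E1, V6}: 20 + 57 = 77
  {F5, W3} + {A1, E1, V6}: 25 + 50 = 75
  {A1} + {F5, W3, E1, V6}: 32 + 66 = 98
  {F5, A1} + {W3, E1, V6}: 48 + 64 = 112
  {W3, A1} + {F5, E1, V6}: 52 + 57 = 109
  … (15 splits in total)
Best: vehicle 1 DC → F5 → W3 → DC = 25; vehicle 2 DC → A1 → E1 → V6 → DC = 50; combined 75.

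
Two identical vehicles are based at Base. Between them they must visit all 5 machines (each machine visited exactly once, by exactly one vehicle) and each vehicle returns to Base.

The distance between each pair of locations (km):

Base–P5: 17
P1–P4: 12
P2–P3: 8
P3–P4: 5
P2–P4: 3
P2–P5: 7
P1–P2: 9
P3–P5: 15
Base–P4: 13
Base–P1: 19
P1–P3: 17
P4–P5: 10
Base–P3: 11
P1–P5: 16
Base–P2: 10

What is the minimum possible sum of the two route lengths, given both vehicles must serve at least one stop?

Check every non-empty split of the stops between the two vehicles; for each half take its own optimal tour:
  {P1} + {P2, P3, P4, P5}: 38 + 43 = 81
  {P2} + {P1, P3, P4, P5}: 20 + 61 = 81
  {P1, P2} + {P3, P4, P5}: 38 + 43 = 81
  {P3} + {P1, P2, P4, P5}: 22 + 58 = 80
  {P1, P3} + {P2, P4, P5}: 47 + 40 = 87
  {P2, P3} + {P1, P4, P5}: 29 + 58 = 87
  … (15 splits in total)
Best: vehicle 1 Base → P3 → Base = 22; vehicle 2 Base → P1 → P2 → P4 → P5 → Base = 58; combined 80.

80 km — the smallest possible combined total.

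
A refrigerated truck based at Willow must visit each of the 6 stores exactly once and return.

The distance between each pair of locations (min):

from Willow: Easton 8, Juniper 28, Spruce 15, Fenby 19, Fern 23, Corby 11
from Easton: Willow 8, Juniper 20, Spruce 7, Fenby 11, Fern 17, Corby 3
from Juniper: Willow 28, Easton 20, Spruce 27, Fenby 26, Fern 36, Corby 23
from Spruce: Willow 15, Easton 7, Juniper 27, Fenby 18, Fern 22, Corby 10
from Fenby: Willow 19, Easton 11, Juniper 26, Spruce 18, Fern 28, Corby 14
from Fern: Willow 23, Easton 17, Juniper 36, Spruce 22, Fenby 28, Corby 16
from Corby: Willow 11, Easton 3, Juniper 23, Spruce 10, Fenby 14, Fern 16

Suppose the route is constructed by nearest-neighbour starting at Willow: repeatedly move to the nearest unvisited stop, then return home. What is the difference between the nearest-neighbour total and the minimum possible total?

Excess over optimum: 3 min.

Willow: Easton=8, Corby=11, Spruce=15, Fenby=19, Fern=23, Juniper=28 ⇒ Easton
Easton: Corby=3, Spruce=7, Fenby=11, Fern=17, Juniper=20 ⇒ Corby
Corby: Spruce=10, Fenby=14, Fern=16, Juniper=23 ⇒ Spruce
Spruce: Fenby=18, Fern=22, Juniper=27 ⇒ Fenby
Fenby: Juniper=26, Fern=28 ⇒ Juniper
Juniper: Fern=36 ⇒ Fern
NN route Willow → Easton → Corby → Spruce → Fenby → Juniper → Fern → Willow costs 124.
Optimal: Willow → Easton → Juniper → Fenby → Spruce → Fern → Corby → Willow costs 121 (by enumerating all 360 distinct tours).
Excess = 124 − 121 = 3.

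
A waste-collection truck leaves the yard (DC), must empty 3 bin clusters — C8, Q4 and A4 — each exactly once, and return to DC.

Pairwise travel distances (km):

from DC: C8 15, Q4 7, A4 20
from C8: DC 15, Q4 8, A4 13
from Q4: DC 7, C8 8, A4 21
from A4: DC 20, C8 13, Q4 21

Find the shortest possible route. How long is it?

DC-C8-Q4-A4-DC: 15+8+21+20 = 64
DC-C8-A4-Q4-DC: 15+13+21+7 = 56
DC-Q4-C8-A4-DC: 7+8+13+20 = 48
The minimum is 48.
One optimal route: DC → Q4 → C8 → A4 → DC (or its reverse).

Minimum total distance: 48 km.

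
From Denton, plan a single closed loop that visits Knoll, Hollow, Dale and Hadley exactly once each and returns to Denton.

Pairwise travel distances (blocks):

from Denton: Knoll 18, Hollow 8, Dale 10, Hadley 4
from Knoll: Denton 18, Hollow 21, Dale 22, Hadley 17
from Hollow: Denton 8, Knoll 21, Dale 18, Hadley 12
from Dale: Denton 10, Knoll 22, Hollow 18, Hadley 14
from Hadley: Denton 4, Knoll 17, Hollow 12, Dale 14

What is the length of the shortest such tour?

Minimum total distance: 69 blocks.

With 4 stops there are 4!/2 = 12 distinct round trips (a route and its reverse cost the same).
Denton → Knoll → Hollow → Dale → Hadley → Denton: 18+21+18+14+4 = 75
Denton → Knoll → Hollow → Hadley → Dale → Denton: 18+21+12+14+10 = 75
Denton → Knoll → Dale → Hollow → Hadley → Denton: 18+22+18+12+4 = 74
Denton → Knoll → Dale → Hadley → Hollow → Denton: 18+22+14+12+8 = 74
Denton → Knoll → Hadley → Hollow → Dale → Denton: 18+17+12+18+10 = 75
Denton → Knoll → Hadley → Dale → Hollow → Denton: 18+17+14+18+8 = 75
Denton → Hollow → Knoll → Dale → Hadley → Denton: 8+21+22+14+4 = 69
Denton → Hollow → Knoll → Hadley → Dale → Denton: 8+21+17+14+10 = 70
Denton → Hollow → Dale → Knoll → Hadley → Denton: 8+18+22+17+4 = 69
Denton → Hollow → Hadley → Knoll → Dale → Denton: 8+12+17+22+10 = 69
Denton → Dale → Knoll → Hollow → Hadley → Denton: 10+22+21+12+4 = 69
Denton → Dale → Hollow → Knoll → Hadley → Denton: 10+18+21+17+4 = 70
The minimum is 69.
One optimal route: Denton → Hollow → Knoll → Dale → Hadley → Denton (or its reverse).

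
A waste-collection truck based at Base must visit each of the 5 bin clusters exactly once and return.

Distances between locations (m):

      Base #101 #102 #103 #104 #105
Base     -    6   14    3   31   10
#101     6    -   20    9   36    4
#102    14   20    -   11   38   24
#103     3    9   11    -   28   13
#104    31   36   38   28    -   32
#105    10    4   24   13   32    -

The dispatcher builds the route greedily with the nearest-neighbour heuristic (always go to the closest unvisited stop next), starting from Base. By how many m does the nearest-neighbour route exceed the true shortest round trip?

From Base: #103=3, #101=6, #105=10, #102=14, #104=31 → choose #103 (3).
From #103: #101=9, #102=11, #105=13, #104=28 → choose #101 (9).
From #101: #105=4, #102=20, #104=36 → choose #105 (4).
From #105: #102=24, #104=32 → choose #102 (24).
From #102: #104=38 → choose #104 (38).
NN route Base → #103 → #101 → #105 → #102 → #104 → Base costs 109.
Optimal: Base → #101 → #105 → #104 → #102 → #103 → Base costs 94 (by enumerating all 60 distinct tours).
Excess = 109 − 94 = 15.

The nearest-neighbour route is 15 m longer than optimal.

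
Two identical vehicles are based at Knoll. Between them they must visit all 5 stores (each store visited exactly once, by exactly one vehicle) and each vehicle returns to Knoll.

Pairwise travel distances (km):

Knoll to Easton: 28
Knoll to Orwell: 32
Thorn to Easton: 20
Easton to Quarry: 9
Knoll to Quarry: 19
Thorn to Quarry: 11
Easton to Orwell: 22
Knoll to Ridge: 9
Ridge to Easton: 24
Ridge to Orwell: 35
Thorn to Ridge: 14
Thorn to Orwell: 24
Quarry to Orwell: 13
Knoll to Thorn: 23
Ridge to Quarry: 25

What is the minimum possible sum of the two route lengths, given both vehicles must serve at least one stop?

115 km — the smallest possible combined total.

Try each way of splitting the stops between the two vehicles (each non-empty) and, for each split, find the best tour for each vehicle:
  {Thorn} + {Ridge, Easton, Quarry, Orwell}: 46 + 87 = 133
  {Ridge} + {Thorn, Easton, Quarry, Orwell}: 18 + 97 = 115
  {Thorn, Ridge} + {Easton, Quarry, Orwell}: 46 + 82 = 128
  {Easton} + {Thorn, Ridge, Quarry, Orwell}: 56 + 79 = 135
  {Thorn, Easton} + {Ridge, Quarry, Orwell}: 71 + 76 = 147
  {Ridge, Easton} + {Thorn, Quarry, Orwell}: 61 + 79 = 140
  … (15 splits in total)
Best: vehicle 1 Knoll → Ridge → Knoll = 18; vehicle 2 Knoll → Thorn → Easton → Quarry → Orwell → Knoll = 97; combined 115.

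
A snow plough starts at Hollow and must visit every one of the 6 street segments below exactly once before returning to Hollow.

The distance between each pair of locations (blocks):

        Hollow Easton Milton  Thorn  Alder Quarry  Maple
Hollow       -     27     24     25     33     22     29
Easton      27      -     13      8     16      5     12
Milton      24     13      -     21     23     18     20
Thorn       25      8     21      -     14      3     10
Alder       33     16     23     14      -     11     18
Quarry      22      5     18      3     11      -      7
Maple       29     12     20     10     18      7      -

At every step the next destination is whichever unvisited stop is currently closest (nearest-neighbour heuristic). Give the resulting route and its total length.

At Hollow the remaining stops are Quarry 22, Milton 24, Thorn 25, Easton 27, Maple 29, Alder 33; go to Quarry.
At Quarry the remaining stops are Thorn 3, Easton 5, Maple 7, Alder 11, Milton 18; go to Thorn.
At Thorn the remaining stops are Easton 8, Maple 10, Alder 14, Milton 21; go to Easton.
At Easton the remaining stops are Maple 12, Milton 13, Alder 16; go to Maple.
At Maple the remaining stops are Alder 18, Milton 20; go to Alder.
At Alder the remaining stops are Milton 23; go to Milton.
Return Milton→Hollow: 24.
Total = 22 + 3 + 8 + 12 + 18 + 23 + 24 = 110.

Total distance 110 blocks via the nearest-neighbour route Hollow → Quarry → Thorn → Easton → Maple → Alder → Milton → Hollow.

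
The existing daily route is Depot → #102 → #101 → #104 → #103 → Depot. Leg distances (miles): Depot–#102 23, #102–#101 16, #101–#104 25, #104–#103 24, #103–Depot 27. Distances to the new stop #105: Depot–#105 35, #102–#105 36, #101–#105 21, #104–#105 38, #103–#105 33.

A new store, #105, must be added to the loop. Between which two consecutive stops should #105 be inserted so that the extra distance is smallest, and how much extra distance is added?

Adding 34 miles by placing #105 on the #101–#104 leg.

Insertion cost between consecutive stops i–j is d(i,#105) + d(#105,j) − d(i,j):
  between Depot and #102: 35 + 36 − 23 = 48
  between #102 and #101: 36 + 21 − 16 = 41
  between #101 and #104: 21 + 38 − 25 = 34
  between #104 and #103: 38 + 33 − 24 = 47
  between #103 and Depot: 33 + 35 − 27 = 41
Cheapest insertion is between #101 and #104, adding 34.
New total = 115 + 34 = 149.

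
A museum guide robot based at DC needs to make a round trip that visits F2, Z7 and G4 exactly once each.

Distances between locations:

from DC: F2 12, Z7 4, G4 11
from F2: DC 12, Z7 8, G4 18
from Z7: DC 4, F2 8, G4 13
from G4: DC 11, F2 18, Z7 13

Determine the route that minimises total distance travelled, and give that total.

There are 3 distinct closed tours to check (reversals are equivalent).
DC → F2 → Z7 → G4 → DC: 12+8+13+11 = 44
DC → F2 → G4 → Z7 → DC: 12+18+13+4 = 47
DC → Z7 → F2 → G4 → DC: 4+8+18+11 = 41
The minimum is 41.
One optimal route: DC → Z7 → F2 → G4 → DC (or its reverse).

41 — the shortest possible round trip.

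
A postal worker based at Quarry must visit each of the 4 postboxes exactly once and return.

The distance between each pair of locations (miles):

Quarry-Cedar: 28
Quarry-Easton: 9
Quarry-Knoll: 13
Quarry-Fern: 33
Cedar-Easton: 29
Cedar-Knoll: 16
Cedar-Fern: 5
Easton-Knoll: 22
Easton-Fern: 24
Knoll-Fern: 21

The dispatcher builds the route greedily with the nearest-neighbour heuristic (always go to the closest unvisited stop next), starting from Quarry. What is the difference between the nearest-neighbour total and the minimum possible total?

18 miles longer than the optimal tour.

From Quarry: Easton=9, Knoll=13, Cedar=28, Fern=33 → choose Easton (9).
From Easton: Knoll=22, Fern=24, Cedar=29 → choose Knoll (22).
From Knoll: Cedar=16, Fern=21 → choose Cedar (16).
From Cedar: Fern=5 → choose Fern (5).
NN route Quarry → Easton → Knoll → Cedar → Fern → Quarry costs 85.
Optimal: Quarry → Easton → Fern → Cedar → Knoll → Quarry costs 67 (by enumerating all 12 distinct tours).
Excess = 85 − 67 = 18.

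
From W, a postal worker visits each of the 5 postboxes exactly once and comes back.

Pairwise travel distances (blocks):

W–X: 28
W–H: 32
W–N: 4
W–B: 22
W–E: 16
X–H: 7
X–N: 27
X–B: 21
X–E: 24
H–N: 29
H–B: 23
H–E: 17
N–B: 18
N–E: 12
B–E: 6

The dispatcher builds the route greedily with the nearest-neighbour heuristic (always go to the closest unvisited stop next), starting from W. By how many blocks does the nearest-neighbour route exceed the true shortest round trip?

W: N=4, E=16, B=22, X=28, H=32 ⇒ N
N: E=12, B=18, X=27, H=29 ⇒ E
E: B=6, H=17, X=24 ⇒ B
B: X=21, H=23 ⇒ X
X: H=7 ⇒ H
NN route W → N → E → B → X → H → W costs 82.
Optimal: W → X → H → B → E → N → W costs 80 (by enumerating all 60 distinct tours).
Excess = 82 − 80 = 2.

Excess over optimum: 2 blocks.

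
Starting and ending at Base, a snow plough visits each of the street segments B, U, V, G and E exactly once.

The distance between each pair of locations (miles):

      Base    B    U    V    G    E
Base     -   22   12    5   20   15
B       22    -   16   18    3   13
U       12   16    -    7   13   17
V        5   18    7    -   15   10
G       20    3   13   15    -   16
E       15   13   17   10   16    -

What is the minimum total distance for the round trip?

There are 60 distinct closed tours to check (reversals are equivalent).
Base→B→U→V→G→E→Base: 22+16+7+15+16+15 = 91
Base→B→U→V→E→G→Base: 22+16+7+10+16+20 = 91
Base→B→U→G→V→E→Base: 22+16+13+15+10+15 = 91
Base→B→U→G→E→V→Base: 22+16+13+16+10+5 = 82
Base→B→U→E→V→G→Base: 22+16+17+10+15+20 = 100
Base→B→U→E→G→V→Base: 22+16+17+16+15+5 = 91
Base→B→V→U→G→E→Base: 22+18+7+13+16+15 = 91
Base→B→V→U→E→G→Base: 22+18+7+17+16+20 = 100
Base→B→V→G→U→E→Base: 22+18+15+13+17+15 = 100
Base→B→V→G→E→U→Base: 22+18+15+16+17+12 = 100
Base→B→V→E→U→G→Base: 22+18+10+17+13+20 = 100
Base→B→V→E→G→U→Base: 22+18+10+16+13+12 = 91
Base→B→G→U→V→E→Base: 22+3+13+7+10+15 = 70
Base→B→G→U→E→V→Base: 22+3+13+17+10+5 = 70
… (46 more)
Base→U→G→B→E→V→Base: 12+13+3+13+10+5 = 56  ← best
The minimum is 56.
One optimal route: Base → U → G → B → E → V → Base (or its reverse).

Minimum total distance: 56 miles.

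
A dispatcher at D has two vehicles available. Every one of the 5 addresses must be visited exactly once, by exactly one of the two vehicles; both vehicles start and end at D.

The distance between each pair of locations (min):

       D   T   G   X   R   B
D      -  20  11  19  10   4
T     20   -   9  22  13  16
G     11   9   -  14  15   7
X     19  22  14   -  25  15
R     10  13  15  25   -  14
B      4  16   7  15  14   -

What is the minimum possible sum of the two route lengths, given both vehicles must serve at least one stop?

73 min — the smallest possible combined total.

There are 2^4 − 1 = 15 ways to divide the 5 stops into two non-empty groups. For each, the best each vehicle can do is its own shortest tour through its group:
  {T} + {G, X, R, B}: 40 + 58 = 98
  {G} + {T, X, R, B}: 22 + 64 = 86
  {T, G} + {X, R, B}: 40 + 54 = 94
  {X} + {T, G, R, B}: 38 + 43 = 81
  {T, X} + {G, R, B}: 61 + 36 = 97
  {G, X} + {T, R, B}: 44 + 43 = 87
  … (15 splits in total)
  {T, G, X, R} + {B}: 65 + 8 = 73  ← best
Best: vehicle 1 D → X → G → T → R → D = 65; vehicle 2 D → B → D = 8; combined 73.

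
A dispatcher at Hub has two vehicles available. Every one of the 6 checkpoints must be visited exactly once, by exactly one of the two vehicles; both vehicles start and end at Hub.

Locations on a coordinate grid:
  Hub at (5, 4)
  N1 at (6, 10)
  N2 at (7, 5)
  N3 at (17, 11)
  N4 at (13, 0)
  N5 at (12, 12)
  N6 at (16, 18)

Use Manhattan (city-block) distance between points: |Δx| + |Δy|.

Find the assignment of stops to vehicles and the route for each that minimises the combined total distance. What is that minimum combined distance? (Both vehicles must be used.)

Try each way of splitting the stops between the two vehicles (each non-empty) and, for each split, find the best tour for each vehicle:
  {N1} + {N2, N3, N4, N5, N6}: 14 + 60 = 74
  {N2} + {N1, N3, N4, N5, N6}: 6 + 60 = 66
  {N1, N2} + {N3, N4, N5, N6}: 16 + 60 = 76
  {N3} + {N1, N2, N4, N5, N6}: 38 + 60 = 98
  {N1, N3} + {N2, N4, N5, N6}: 38 + 58 = 96
  {N2, N3} + {N1, N4, N5, N6}: 38 + 58 = 96
  … (31 splits in total)
Best: vehicle 1 Hub → N2 → Hub = 6; vehicle 2 Hub → N1 → N5 → N6 → N3 → N4 → Hub = 60; combined 66.

Minimum combined distance: 66.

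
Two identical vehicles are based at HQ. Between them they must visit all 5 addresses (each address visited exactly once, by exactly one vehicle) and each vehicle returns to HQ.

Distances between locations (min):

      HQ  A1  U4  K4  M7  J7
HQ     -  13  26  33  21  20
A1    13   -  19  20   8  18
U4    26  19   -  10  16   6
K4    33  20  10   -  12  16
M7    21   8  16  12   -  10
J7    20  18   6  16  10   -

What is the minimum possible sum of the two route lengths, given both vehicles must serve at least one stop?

Minimum combined distance: 95 min.

Try each way of splitting the stops between the two vehicles (each non-empty) and, for each split, find the best tour for each vehicle:
  {A1} + {U4, K4, M7, J7}: 26 + 69 = 95
  {U4} + {A1, K4, M7, J7}: 52 + 69 = 121
  {A1, U4} + {K4, M7, J7}: 58 + 69 = 127
  {K4} + {A1, U4, M7, J7}: 66 + 63 = 129
  {A1, K4} + {U4, M7, J7}: 66 + 63 = 129
  {U4, K4} + {A1, M7, J7}: 69 + 51 = 120
  … (15 splits in total)
Best: vehicle 1 HQ → A1 → HQ = 26; vehicle 2 HQ → M7 → K4 → U4 → J7 → HQ = 69; combined 95.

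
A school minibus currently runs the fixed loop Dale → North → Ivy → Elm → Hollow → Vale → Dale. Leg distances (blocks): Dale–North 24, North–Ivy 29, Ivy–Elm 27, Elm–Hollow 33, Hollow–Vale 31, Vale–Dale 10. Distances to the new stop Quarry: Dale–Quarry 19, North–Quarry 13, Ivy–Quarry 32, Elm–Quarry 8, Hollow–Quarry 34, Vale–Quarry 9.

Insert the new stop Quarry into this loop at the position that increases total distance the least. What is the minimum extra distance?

Adding 8 blocks by placing Quarry on the Dale–North leg.

Insertion cost between consecutive stops i–j is d(i,Quarry) + d(Quarry,j) − d(i,j):
  between Dale and North: 19 + 13 − 24 = 8
  between North and Ivy: 13 + 32 − 29 = 16
  between Ivy and Elm: 32 + 8 − 27 = 13
  between Elm and Hollow: 8 + 34 − 33 = 9
  between Hollow and Vale: 34 + 9 − 31 = 12
  between Vale and Dale: 9 + 19 − 10 = 18
Cheapest insertion is between Dale and North, adding 8.
New total = 154 + 8 = 162.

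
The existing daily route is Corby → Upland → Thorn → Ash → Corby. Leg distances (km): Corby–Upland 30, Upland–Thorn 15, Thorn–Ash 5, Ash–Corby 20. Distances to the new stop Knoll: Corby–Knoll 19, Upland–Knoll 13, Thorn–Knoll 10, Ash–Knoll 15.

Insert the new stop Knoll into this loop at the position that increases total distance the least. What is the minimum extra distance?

Insertion cost between consecutive stops i–j is d(i,Knoll) + d(Knoll,j) − d(i,j):
  between Corby and Upland: 19 + 13 − 30 = 2
  between Upland and Thorn: 13 + 10 − 15 = 8
  between Thorn and Ash: 10 + 15 − 5 = 20
  between Ash and Corby: 15 + 19 − 20 = 14
Cheapest insertion is between Corby and Upland, adding 2.
New total = 70 + 2 = 72.

Adding 2 km by placing Knoll on the Corby–Upland leg.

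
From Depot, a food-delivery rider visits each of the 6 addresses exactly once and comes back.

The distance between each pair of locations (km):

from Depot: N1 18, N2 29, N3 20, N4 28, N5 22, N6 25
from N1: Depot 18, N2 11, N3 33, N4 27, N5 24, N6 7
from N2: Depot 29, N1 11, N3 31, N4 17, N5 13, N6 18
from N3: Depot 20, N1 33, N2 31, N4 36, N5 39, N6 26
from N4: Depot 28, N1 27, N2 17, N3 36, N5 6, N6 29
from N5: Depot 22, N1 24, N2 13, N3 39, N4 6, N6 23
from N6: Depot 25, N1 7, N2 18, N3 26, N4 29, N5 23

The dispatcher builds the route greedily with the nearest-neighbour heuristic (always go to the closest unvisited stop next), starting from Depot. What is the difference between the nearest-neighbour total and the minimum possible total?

Depot: N1=18, N3=20, N5=22, N6=25, N4=28, N2=29 ⇒ N1
N1: N6=7, N2=11, N5=24, N4=27, N3=33 ⇒ N6
N6: N2=18, N5=23, N3=26, N4=29 ⇒ N2
N2: N5=13, N4=17, N3=31 ⇒ N5
N5: N4=6, N3=39 ⇒ N4
N4: N3=36 ⇒ N3
NN route Depot → N1 → N6 → N2 → N5 → N4 → N3 → Depot costs 118.
Optimal: Depot → N3 → N6 → N1 → N2 → N4 → N5 → Depot costs 109 (by enumerating all 360 distinct tours).
Excess = 118 − 109 = 9.

The nearest-neighbour route is 9 km longer than optimal.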